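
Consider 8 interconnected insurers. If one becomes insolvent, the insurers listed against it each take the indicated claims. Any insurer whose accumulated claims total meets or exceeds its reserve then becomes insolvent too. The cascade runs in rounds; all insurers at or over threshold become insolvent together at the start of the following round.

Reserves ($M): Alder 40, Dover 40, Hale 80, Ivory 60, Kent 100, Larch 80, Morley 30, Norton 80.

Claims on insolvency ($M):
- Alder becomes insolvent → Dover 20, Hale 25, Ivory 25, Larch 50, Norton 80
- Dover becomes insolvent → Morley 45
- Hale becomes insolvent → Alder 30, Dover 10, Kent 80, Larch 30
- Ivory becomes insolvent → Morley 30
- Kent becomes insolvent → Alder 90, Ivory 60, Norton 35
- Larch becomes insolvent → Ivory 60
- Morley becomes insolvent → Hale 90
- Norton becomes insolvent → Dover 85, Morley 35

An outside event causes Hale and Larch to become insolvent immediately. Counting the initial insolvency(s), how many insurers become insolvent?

4

Round 1 — Hale, Larch become insolvent (initial).
  Alder: +30 → 30 < 40
  Dover: +10 → 10 < 40
  Ivory: +60 → 60 ≥ 60
  Kent: +80 → 80 < 100
Round 2 — Ivory becomes insolvent.
  Morley: +30 → 30 ≥ 30
Round 3 — Morley becomes insolvent.
No further insolvencies.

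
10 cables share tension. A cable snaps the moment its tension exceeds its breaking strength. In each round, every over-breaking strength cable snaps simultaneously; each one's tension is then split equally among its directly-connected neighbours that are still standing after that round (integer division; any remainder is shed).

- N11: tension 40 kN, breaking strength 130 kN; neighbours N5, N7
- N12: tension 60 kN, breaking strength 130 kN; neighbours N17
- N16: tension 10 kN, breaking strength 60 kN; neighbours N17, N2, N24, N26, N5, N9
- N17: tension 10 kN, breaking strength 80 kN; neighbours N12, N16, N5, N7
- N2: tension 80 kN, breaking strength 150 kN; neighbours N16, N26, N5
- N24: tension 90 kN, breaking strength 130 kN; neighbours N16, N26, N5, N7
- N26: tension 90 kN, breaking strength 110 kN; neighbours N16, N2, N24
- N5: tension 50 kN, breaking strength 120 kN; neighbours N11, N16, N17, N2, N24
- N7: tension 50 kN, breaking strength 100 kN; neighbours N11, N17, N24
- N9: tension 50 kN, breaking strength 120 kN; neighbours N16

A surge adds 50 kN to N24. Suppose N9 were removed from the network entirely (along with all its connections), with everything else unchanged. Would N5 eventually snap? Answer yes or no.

yes

With N9 removed:
Round 1 — N24 at 140 > 130. N24 snaps.
  N24 sheds 140 kN to N16, N26, N5, N7: 35 each.
    N16: 10+35 = 45 ≤ 60
    N26: 90+35 = 125 > 110
    N5: 50+35 = 85 ≤ 120
    N7: 50+35 = 85 ≤ 100
Round 2 — N26 snaps.
  N26 sheds 125 kN to N16, N2: 62 each (1 lost).
    N16: 45+62 = 107 > 60
    N2: 80+62 = 142 ≤ 150
Round 3 — N16 snaps.
  N16 sheds 107 kN to N17, N2, N5: 35 each (2 lost).
    N17: 10+35 = 45 ≤ 80
    N2: 142+35 = 177 > 150
    N5: 85+35 = 120 ≤ 120
Round 4 — N2 snaps.
  N2 sheds 177 kN to N5: 177 each.
    N5: 120+177 = 297 > 120
Round 5 — N5 snaps.
  N5 sheds 297 kN to N11, N17: 148 each (1 lost).
    N11: 40+148 = 188 > 130
    N17: 45+148 = 193 > 80
Round 6 — N11, N17 snap.
  N11 sheds 188 kN to N7: 188 each.
    N7: 85+188 = 273 > 100
  N17 sheds 193 kN to N12, N7: 96 each (1 lost).
    N12: 60+96 = 156 > 130
    N7: 273+96 = 369 > 100
Round 7 — N12, N7 snap.
  N12 sheds 156 kN: no online neighbours, lost.
  N7 sheds 369 kN: no online neighbours, lost.
No further breaks.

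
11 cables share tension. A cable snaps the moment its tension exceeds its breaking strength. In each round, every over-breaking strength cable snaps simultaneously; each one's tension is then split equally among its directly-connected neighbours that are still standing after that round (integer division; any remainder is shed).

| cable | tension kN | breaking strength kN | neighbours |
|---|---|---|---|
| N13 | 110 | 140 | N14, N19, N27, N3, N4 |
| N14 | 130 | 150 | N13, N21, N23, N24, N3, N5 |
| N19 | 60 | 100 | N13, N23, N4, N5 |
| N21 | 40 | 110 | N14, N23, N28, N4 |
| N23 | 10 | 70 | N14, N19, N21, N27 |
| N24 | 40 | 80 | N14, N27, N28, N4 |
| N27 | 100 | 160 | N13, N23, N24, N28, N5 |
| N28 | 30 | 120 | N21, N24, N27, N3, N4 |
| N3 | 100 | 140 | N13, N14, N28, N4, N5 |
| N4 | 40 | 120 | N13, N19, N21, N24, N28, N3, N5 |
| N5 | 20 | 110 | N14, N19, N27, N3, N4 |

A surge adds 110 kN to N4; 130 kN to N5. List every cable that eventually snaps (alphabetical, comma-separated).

Round 1 — N4 at 150 > 120; N5 at 150 > 110. N4, N5 snap.
  N4 sheds 150 kN to N13, N19, N21, N24, N28, N3: 25 each.
    N13: 110+25 = 135 ≤ 140
    N19: 60+25 = 85 ≤ 100
    N21: 40+25 = 65 ≤ 110
    N24: 40+25 = 65 ≤ 80
    N28: 30+25 = 55 ≤ 120
    N3: 100+25 = 125 ≤ 140
  N5 sheds 150 kN to N14, N19, N27, N3: 37 each (2 lost).
    N14: 130+37 = 167 > 150
    N19: 85+37 = 122 > 100
    N27: 100+37 = 137 ≤ 160
    N3: 125+37 = 162 > 140
Round 2 — N14, N19, N3 snap.
  N14 sheds 167 kN to N13, N21, N23, N24: 41 each (3 lost).
    N13: 135+41 = 176 > 140
    N21: 65+41 = 106 ≤ 110
    N23: 10+41 = 51 ≤ 70
    N24: 65+41 = 106 > 80
  N19 sheds 122 kN to N13, N23: 61 each.
    N13: 176+61 = 237 > 140
    N23: 51+61 = 112 > 70
  N3 sheds 162 kN to N13, N28: 81 each.
    N13: 237+81 = 318 > 140
    N28: 55+81 = 136 > 120
Round 3 — N13, N23, N24, N28 snap.
  N13 sheds 318 kN to N27: 318 each.
    N27: 137+318 = 455 > 160
  N23 sheds 112 kN to N21, N27: 56 each.
    N21: 106+56 = 162 > 110
    N27: 455+56 = 511 > 160
  N24 sheds 106 kN to N27: 106 each.
    N27: 511+106 = 617 > 160
  N28 sheds 136 kN to N21, N27: 68 each.
    N21: 162+68 = 230 > 110
    N27: 617+68 = 685 > 160
Round 4 — N21, N27 snap.
  N21 sheds 230 kN: no online neighbours, lost.
  N27 sheds 685 kN: no online neighbours, lost.
No further breaks.

N13, N14, N19, N21, N23, N24, N27, N28, N3, N4, N5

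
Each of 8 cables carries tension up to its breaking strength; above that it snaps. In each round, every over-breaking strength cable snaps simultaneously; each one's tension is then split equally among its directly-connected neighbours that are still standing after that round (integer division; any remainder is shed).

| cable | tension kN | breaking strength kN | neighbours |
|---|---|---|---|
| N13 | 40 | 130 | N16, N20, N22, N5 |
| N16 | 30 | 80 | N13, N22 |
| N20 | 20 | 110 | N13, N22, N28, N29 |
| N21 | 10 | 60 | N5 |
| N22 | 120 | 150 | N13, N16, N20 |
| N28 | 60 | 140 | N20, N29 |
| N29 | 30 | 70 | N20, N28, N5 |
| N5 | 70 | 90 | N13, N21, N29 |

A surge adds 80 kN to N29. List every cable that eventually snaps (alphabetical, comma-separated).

N21, N29, N5

Round 1 — N29 at 110 > 70. N29 snaps.
  N29 sheds 110 kN to N20, N28, N5: 36 each (2 lost).
    N20: 20+36 = 56 ≤ 110
    N28: 60+36 = 96 ≤ 140
    N5: 70+36 = 106 > 90
Round 2 — N5 snaps.
  N5 sheds 106 kN to N13, N21: 53 each.
    N13: 40+53 = 93 ≤ 130
    N21: 10+53 = 63 > 60
Round 3 — N21 snaps.
  N21 sheds 63 kN: no online neighbours, lost.
No further breaks.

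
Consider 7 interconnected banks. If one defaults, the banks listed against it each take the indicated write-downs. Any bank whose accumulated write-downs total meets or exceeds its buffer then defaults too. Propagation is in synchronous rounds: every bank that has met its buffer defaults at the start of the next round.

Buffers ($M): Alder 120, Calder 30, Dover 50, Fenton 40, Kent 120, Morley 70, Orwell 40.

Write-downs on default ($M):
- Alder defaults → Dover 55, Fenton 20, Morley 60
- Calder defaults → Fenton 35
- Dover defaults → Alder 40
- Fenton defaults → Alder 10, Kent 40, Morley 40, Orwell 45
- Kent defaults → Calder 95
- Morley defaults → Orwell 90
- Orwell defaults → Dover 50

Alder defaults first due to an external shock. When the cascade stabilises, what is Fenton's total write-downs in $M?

20

Round 1 — Alder defaults (initial).
  Dover: +55 → 55 ≥ 50
  Fenton: +20 → 20 < 40
  Morley: +60 → 60 < 70
Round 2 — Dover defaults.
No further defaults.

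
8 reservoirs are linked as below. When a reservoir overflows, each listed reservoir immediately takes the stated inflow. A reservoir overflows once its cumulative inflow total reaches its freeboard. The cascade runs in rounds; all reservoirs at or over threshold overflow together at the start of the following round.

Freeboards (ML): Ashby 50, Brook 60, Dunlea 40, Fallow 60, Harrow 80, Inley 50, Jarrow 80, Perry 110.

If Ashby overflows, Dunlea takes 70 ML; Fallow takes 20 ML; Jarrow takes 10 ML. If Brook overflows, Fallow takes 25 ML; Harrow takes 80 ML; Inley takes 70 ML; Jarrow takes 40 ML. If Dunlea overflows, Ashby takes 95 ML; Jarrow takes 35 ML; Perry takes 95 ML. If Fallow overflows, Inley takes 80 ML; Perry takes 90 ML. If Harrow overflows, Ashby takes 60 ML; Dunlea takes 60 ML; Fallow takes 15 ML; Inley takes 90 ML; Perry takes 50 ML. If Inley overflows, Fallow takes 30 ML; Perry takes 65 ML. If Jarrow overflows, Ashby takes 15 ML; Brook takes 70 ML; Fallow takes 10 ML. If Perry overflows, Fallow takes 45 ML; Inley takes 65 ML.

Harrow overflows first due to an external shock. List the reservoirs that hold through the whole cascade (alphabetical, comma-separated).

Round 1 — Harrow overflows (initial).
  Ashby: +60 → 60 ≥ 50
  Dunlea: +60 → 60 ≥ 40
  Fallow: +15 → 15 < 60
  Inley: +90 → 90 ≥ 50
  Perry: +50 → 50 < 110
Round 2 — Ashby, Dunlea, Inley overflow.
  Fallow: +20+30 → 65 ≥ 60
  Jarrow: +10+35 → 45 < 80
  Perry: +95+65 → 210 ≥ 110
Round 3 — Fallow, Perry overflow.
No further overflows.

Brook, Jarrow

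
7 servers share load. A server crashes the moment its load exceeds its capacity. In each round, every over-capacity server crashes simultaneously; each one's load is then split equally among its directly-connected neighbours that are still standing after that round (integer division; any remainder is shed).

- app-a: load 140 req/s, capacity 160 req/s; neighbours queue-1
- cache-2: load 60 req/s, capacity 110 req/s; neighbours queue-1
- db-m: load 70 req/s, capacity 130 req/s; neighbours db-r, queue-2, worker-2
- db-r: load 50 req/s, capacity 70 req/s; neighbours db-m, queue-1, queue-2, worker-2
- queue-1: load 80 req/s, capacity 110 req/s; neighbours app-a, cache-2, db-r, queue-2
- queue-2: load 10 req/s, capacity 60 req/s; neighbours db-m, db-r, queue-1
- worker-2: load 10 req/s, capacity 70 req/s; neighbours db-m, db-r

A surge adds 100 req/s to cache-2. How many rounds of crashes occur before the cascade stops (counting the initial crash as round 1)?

4

Round 1 — cache-2 at 160 > 110. cache-2 crashes.
  cache-2 sheds 160 req/s to queue-1: 160 each.
    queue-1: 80+160 = 240 > 110
Round 2 — queue-1 crashes.
  queue-1 sheds 240 req/s to app-a, db-r, queue-2: 80 each.
    app-a: 140+80 = 220 > 160
    db-r: 50+80 = 130 > 70
    queue-2: 10+80 = 90 > 60
Round 3 — app-a, db-r, queue-2 crash.
  app-a sheds 220 req/s: no online neighbours, lost.
  db-r sheds 130 req/s to db-m, worker-2: 65 each.
    db-m: 70+65 = 135 > 130
    worker-2: 10+65 = 75 > 70
  queue-2 sheds 90 req/s to db-m: 90 each.
    db-m: 135+90 = 225 > 130
Round 4 — db-m, worker-2 crash.
  db-m sheds 225 req/s: no online neighbours, lost.
  worker-2 sheds 75 req/s: no online neighbours, lost.
No further crashes.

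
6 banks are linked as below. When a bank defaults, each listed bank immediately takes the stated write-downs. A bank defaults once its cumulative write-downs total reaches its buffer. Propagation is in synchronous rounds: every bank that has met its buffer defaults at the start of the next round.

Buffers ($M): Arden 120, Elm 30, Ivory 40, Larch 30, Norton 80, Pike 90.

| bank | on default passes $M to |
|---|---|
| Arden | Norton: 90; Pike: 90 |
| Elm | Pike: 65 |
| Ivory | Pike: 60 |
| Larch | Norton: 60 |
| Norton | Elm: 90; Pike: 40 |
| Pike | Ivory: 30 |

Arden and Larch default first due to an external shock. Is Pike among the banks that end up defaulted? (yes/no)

yes

Round 1 — Arden, Larch default (initial).
  Norton: +90+60 → 150 ≥ 80
  Pike: +90 → 90 ≥ 90
Round 2 — Norton, Pike default.
  Elm: +90 → 90 ≥ 30
  Ivory: +30 → 30 < 40
Round 3 — Elm defaults.
No further defaults.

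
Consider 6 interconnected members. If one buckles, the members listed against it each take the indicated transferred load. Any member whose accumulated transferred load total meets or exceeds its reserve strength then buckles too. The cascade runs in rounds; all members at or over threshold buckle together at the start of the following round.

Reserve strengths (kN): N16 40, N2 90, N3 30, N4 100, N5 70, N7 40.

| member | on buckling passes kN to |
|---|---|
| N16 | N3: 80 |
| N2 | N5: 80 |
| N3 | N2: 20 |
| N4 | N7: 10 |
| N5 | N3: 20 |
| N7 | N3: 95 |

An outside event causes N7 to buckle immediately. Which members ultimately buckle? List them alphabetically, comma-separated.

Round 1 — N7 buckles (initial).
  N3: +95 → 95 ≥ 30
Round 2 — N3 buckles.
  N2: +20 → 20 < 90
No further bucklings.

N3, N7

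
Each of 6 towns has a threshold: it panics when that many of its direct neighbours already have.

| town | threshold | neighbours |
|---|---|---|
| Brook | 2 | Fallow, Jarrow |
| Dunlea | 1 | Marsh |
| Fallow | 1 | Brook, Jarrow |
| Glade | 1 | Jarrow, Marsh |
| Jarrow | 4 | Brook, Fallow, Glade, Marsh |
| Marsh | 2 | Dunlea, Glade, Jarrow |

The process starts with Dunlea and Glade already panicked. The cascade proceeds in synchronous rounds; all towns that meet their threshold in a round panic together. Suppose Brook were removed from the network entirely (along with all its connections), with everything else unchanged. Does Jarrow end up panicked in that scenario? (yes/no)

With Brook removed:
Round 1 — Dunlea, Glade panic (initial).
Round 2 — checking thresholds:
  Jarrow: 1 of 3 neighbours < 4, holds.
  Marsh: 2 of 3 neighbours ≥ 2, panics.
Round 3 — no new panics; cascade stops.

no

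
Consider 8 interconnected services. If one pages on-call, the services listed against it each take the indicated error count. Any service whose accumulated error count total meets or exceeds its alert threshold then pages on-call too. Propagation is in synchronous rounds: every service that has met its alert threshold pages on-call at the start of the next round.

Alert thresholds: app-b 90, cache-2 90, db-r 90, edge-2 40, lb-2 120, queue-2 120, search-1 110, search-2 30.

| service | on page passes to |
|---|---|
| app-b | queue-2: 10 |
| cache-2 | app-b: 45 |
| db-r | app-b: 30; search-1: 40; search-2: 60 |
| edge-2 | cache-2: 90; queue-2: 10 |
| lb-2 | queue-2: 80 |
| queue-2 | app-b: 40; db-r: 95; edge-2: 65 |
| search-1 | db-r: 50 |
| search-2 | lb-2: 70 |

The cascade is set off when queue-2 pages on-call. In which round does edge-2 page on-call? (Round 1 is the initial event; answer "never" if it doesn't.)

Round 1 — queue-2 pages on-call (initial).
  app-b: +40 → 40 < 90
  db-r: +95 → 95 ≥ 90
  edge-2: +65 → 65 ≥ 40
Round 2 — db-r, edge-2 page on-call.
  app-b: +30 → 70 < 90
  cache-2: +90 → 90 ≥ 90
  search-1: +40 → 40 < 110
  search-2: +60 → 60 ≥ 30
Round 3 — cache-2, search-2 page on-call.
  app-b: +45 → 115 ≥ 90
  lb-2: +70 → 70 < 120
Round 4 — app-b pages on-call.
No further pages.

2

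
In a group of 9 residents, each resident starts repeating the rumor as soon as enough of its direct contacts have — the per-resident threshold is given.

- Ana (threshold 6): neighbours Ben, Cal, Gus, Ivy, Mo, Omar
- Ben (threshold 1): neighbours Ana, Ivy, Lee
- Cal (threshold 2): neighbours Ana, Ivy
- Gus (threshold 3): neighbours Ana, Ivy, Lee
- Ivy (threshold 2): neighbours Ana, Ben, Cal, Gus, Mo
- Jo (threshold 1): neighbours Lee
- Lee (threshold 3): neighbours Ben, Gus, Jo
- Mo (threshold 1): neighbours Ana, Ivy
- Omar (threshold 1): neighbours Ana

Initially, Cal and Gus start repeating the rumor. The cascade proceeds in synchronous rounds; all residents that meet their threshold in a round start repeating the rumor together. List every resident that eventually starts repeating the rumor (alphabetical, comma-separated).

Ben, Cal, Gus, Ivy, Mo

Round 1 — Cal, Gus start repeating the rumor (initial).
Round 2 — checking thresholds:
  Ana: 2 of 6 neighbours < 6, holds.
  Ivy: 2 of 5 neighbours ≥ 2, starts repeating the rumor.
  Lee: 1 of 3 neighbours < 3, holds.
Round 3 — checking thresholds:
  Ana: 3 of 6 neighbours < 6, holds.
  Ben: 1 of 3 neighbours ≥ 1, starts repeating the rumor.
  Lee: 1 of 3 neighbours < 3, holds.
  Mo: 1 of 2 neighbours ≥ 1, starts repeating the rumor.
Round 4 — no new spreads; cascade stops.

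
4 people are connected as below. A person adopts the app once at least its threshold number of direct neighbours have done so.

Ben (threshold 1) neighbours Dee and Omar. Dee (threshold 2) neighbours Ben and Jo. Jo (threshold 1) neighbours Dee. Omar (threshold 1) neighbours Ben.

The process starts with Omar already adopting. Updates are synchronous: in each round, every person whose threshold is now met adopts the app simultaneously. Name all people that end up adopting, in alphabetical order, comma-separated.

Round 1 — Omar adopts the app (initial).
Round 2 — checking thresholds:
  Ben: 1 of 2 neighbours ≥ 1, adopts the app.
Round 3 — no new adoptions; cascade stops.

Ben, Omar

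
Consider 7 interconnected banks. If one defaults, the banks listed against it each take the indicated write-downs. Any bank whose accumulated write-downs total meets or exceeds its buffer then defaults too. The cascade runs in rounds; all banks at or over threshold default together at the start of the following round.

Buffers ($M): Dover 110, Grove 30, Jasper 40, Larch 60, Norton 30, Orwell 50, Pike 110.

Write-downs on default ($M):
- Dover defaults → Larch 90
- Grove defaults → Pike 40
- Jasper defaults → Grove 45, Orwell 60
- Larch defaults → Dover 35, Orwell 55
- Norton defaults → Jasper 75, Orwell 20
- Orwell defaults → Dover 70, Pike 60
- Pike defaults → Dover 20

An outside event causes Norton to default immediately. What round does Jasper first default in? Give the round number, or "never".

2

Round 1 — Norton defaults (initial).
  Jasper: +75 → 75 ≥ 40
  Orwell: +20 → 20 < 50
Round 2 — Jasper defaults.
  Grove: +45 → 45 ≥ 30
  Orwell: +60 → 80 ≥ 50
Round 3 — Grove, Orwell default.
  Dover: +70 → 70 < 110
  Pike: +40+60 → 100 < 110
No further defaults.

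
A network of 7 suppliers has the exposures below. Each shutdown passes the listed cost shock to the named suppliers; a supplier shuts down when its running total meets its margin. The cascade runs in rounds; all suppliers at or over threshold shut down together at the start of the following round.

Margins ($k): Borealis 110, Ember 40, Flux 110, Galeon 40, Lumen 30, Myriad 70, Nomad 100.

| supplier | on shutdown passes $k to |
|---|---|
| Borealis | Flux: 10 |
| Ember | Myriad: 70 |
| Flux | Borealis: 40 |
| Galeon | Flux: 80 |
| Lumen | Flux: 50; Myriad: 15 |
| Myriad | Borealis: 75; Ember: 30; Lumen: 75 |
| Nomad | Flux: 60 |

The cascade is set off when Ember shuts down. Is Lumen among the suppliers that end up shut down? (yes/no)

Round 1 — Ember shuts down (initial).
  Myriad: +70 → 70 ≥ 70
Round 2 — Myriad shuts down.
  Borealis: +75 → 75 < 110
  Lumen: +75 → 75 ≥ 30
Round 3 — Lumen shuts down.
  Flux: +50 → 50 < 110
No further shutdowns.

yes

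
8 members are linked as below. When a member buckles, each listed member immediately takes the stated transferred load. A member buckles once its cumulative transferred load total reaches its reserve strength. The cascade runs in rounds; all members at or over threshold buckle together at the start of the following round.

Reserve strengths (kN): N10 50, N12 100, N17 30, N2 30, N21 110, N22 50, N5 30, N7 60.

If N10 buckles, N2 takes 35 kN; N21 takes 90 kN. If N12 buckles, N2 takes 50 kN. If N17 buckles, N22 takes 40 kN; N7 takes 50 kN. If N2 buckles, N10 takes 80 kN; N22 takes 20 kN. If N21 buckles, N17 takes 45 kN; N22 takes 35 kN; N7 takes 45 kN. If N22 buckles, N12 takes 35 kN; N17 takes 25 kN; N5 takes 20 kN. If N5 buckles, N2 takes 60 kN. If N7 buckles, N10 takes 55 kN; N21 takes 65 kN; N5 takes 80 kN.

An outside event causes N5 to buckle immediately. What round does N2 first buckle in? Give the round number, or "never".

Round 1 — N5 buckles (initial).
  N2: +60 → 60 ≥ 30
Round 2 — N2 buckles.
  N10: +80 → 80 ≥ 50
  N22: +20 → 20 < 50
Round 3 — N10 buckles.
  N21: +90 → 90 < 110
No further bucklings.

2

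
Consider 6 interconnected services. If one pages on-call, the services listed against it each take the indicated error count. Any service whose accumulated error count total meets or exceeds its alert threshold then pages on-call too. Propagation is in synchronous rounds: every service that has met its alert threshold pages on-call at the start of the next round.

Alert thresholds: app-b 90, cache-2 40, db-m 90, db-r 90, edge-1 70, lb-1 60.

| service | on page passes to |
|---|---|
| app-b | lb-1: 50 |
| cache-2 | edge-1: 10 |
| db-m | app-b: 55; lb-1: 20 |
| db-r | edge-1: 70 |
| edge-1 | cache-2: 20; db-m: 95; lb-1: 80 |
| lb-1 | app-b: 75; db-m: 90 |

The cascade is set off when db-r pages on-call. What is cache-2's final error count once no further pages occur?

Round 1 — db-r pages on-call (initial).
  edge-1: +70 → 70 ≥ 70
Round 2 — edge-1 pages on-call.
  cache-2: +20 → 20 < 40
  db-m: +95 → 95 ≥ 90
  lb-1: +80 → 80 ≥ 60
Round 3 — db-m, lb-1 page on-call.
  app-b: +55+75 → 130 ≥ 90
Round 4 — app-b pages on-call.
No further pages.

20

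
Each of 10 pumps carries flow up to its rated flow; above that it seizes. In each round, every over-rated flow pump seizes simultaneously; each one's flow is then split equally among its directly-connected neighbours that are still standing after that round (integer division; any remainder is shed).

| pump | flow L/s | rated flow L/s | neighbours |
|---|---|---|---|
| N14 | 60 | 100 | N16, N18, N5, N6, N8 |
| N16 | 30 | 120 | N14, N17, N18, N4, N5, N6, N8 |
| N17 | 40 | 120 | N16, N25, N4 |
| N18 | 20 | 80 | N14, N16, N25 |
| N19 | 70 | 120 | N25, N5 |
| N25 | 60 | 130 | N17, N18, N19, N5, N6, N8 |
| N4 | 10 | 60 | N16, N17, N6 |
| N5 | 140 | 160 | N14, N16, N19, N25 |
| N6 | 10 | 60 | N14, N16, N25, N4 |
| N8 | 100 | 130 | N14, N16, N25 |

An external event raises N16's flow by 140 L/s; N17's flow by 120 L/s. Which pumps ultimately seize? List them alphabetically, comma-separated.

Round 1 — N16 at 170 > 120; N17 at 160 > 120. N16, N17 seize.
  N16 sheds 170 L/s to N14, N18, N4, N5, N6, N8: 28 each (2 lost).
    N14: 60+28 = 88 ≤ 100
    N18: 20+28 = 48 ≤ 80
    N4: 10+28 = 38 ≤ 60
    N5: 140+28 = 168 > 160
    N6: 10+28 = 38 ≤ 60
    N8: 100+28 = 128 ≤ 130
  N17 sheds 160 L/s to N25, N4: 80 each.
    N25: 60+80 = 140 > 130
    N4: 38+80 = 118 > 60
Round 2 — N25, N4, N5 seize.
  N25 sheds 140 L/s to N18, N19, N6, N8: 35 each.
    N18: 48+35 = 83 > 80
    N19: 70+35 = 105 ≤ 120
    N6: 38+35 = 73 > 60
    N8: 128+35 = 163 > 130
  N4 sheds 118 L/s to N6: 118 each.
    N6: 73+118 = 191 > 60
  N5 sheds 168 L/s to N14, N19: 84 each.
    N14: 88+84 = 172 > 100
    N19: 105+84 = 189 > 120
Round 3 — N14, N18, N19, N6, N8 seize.
  N14 sheds 172 L/s: no online neighbours, lost.
  N18 sheds 83 L/s: no online neighbours, lost.
  N19 sheds 189 L/s: no online neighbours, lost.
  N6 sheds 191 L/s: no online neighbours, lost.
  N8 sheds 163 L/s: no online neighbours, lost.
No further seizures.

N14, N16, N17, N18, N19, N25, N4, N5, N6, N8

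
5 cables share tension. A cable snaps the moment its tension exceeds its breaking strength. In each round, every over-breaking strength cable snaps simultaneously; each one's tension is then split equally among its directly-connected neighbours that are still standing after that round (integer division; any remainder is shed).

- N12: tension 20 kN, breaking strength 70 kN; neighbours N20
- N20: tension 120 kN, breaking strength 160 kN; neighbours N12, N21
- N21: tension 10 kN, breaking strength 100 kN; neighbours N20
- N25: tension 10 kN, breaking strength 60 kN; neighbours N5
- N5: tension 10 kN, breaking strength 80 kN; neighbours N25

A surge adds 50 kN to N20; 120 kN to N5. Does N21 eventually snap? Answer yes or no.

no

Round 1 — N20 at 170 > 160; N5 at 130 > 80. N20, N5 snap.
  N20 sheds 170 kN to N12, N21: 85 each.
    N12: 20+85 = 105 > 70
    N21: 10+85 = 95 ≤ 100
  N5 sheds 130 kN to N25: 130 each.
    N25: 10+130 = 140 > 60
Round 2 — N12, N25 snap.
  N12 sheds 105 kN: no online neighbours, lost.
  N25 sheds 140 kN: no online neighbours, lost.
No further breaks.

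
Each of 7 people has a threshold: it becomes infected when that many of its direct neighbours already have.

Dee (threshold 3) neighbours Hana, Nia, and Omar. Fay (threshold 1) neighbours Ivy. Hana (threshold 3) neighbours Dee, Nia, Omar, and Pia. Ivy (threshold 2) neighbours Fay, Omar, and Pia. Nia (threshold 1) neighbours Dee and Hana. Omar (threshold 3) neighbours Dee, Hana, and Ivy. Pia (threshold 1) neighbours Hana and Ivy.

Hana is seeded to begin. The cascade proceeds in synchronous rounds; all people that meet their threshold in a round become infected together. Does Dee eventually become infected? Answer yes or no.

Round 1 — Hana becomes infected (initial).
Round 2 — checking thresholds:
  Dee: 1 of 3 neighbours < 3, holds.
  Nia: 1 of 2 neighbours ≥ 1, becomes infected.
  Omar: 1 of 3 neighbours < 3, holds.
  Pia: 1 of 2 neighbours ≥ 1, becomes infected.
Round 3 — no new infections; cascade stops.

no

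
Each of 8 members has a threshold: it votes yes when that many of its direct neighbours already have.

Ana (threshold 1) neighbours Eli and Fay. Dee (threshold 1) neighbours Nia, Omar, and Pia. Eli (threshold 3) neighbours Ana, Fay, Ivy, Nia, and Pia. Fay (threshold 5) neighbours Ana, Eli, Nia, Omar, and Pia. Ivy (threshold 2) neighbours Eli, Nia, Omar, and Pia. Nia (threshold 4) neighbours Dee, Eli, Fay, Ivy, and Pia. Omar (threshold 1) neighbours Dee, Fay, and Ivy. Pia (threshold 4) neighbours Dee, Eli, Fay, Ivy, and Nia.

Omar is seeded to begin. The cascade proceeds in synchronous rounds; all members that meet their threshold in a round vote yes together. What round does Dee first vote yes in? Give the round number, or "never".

2

Round 1 — Omar votes yes (initial).
Round 2 — checking thresholds:
  Dee: 1 of 3 neighbours ≥ 1, votes yes.
  Fay: 1 of 5 neighbours < 5, holds.
  Ivy: 1 of 4 neighbours < 2, holds.
Round 3 — no new yes votes; cascade stops.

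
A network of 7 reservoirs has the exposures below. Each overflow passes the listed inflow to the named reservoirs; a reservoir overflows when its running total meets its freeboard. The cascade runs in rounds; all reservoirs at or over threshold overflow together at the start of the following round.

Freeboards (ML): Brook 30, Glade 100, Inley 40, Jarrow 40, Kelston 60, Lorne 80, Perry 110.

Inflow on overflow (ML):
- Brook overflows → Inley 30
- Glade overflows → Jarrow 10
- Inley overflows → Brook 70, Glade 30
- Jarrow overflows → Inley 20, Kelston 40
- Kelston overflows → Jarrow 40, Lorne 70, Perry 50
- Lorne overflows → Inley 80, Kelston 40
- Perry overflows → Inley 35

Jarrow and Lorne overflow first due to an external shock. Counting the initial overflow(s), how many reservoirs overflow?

Round 1 — Jarrow, Lorne overflow (initial).
  Inley: +20+80 → 100 ≥ 40
  Kelston: +40+40 → 80 ≥ 60
Round 2 — Inley, Kelston overflow.
  Brook: +70 → 70 ≥ 30
  Glade: +30 → 30 < 100
  Perry: +50 → 50 < 110
Round 3 — Brook overflows.
No further overflows.

5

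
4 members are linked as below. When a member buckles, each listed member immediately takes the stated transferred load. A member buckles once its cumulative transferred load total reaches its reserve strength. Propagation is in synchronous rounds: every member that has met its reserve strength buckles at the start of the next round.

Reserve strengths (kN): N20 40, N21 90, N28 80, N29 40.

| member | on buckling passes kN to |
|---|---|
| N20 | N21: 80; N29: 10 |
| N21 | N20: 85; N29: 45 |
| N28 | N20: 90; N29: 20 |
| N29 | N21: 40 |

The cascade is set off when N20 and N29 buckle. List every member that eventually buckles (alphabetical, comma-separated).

Round 1 — N20, N29 buckle (initial).
  N21: +80+40 → 120 ≥ 90
Round 2 — N21 buckles.
No further bucklings.

N20, N21, N29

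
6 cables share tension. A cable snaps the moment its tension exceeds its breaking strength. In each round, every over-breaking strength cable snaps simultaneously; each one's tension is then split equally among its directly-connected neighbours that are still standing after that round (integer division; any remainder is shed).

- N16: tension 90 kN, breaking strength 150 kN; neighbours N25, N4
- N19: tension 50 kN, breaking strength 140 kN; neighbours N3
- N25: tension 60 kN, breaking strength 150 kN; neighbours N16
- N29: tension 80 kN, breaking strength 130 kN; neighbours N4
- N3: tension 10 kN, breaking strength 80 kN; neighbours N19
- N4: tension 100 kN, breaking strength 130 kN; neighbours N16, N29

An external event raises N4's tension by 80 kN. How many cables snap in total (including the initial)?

Round 1 — N4 at 180 > 130. N4 snaps.
  N4 sheds 180 kN to N16, N29: 90 each.
    N16: 90+90 = 180 > 150
    N29: 80+90 = 170 > 130
Round 2 — N16, N29 snap.
  N16 sheds 180 kN to N25: 180 each.
    N25: 60+180 = 240 > 150
  N29 sheds 170 kN: no online neighbours, lost.
Round 3 — N25 snaps.
  N25 sheds 240 kN: no online neighbours, lost.
No further breaks.

4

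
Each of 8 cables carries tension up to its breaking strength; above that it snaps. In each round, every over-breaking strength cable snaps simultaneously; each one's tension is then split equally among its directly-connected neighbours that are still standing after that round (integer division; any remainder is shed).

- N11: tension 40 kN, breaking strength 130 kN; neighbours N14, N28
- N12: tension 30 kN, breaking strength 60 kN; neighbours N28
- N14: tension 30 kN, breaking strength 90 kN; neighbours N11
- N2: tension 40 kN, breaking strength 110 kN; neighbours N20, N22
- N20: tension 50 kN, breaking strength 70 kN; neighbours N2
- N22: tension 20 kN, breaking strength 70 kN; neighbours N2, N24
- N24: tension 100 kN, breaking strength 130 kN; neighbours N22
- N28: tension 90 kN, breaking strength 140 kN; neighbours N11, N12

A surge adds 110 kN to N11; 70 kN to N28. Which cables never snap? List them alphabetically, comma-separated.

N2, N20, N22, N24

Round 1 — N11 at 150 > 130; N28 at 160 > 140. N11, N28 snap.
  N11 sheds 150 kN to N14: 150 each.
    N14: 30+150 = 180 > 90
  N28 sheds 160 kN to N12: 160 each.
    N12: 30+160 = 190 > 60
Round 2 — N12, N14 snap.
  N12 sheds 190 kN: no online neighbours, lost.
  N14 sheds 180 kN: no online neighbours, lost.
No further breaks.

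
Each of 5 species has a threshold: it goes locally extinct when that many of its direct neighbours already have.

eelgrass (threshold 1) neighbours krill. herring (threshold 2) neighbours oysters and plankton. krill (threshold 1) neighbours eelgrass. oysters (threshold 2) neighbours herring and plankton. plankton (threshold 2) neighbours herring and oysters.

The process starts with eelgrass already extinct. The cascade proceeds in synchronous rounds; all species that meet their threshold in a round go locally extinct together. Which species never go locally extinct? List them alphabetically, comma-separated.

herring, oysters, plankton

Round 1 — eelgrass goes locally extinct (initial).
Round 2 — checking thresholds:
  krill: 1 of 1 neighbours ≥ 1, goes locally extinct.
Round 3 — no new extinctions; cascade stops.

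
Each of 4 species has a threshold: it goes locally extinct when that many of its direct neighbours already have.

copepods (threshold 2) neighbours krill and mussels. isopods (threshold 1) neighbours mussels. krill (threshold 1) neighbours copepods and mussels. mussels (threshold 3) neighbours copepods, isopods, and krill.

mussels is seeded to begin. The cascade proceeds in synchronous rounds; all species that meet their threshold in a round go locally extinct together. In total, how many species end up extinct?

Round 1 — mussels goes locally extinct (initial).
Round 2 — checking thresholds:
  copepods: 1 of 2 neighbours < 2, not yet.
  isopods: 1 of 1 neighbours ≥ 1, goes locally extinct.
  krill: 1 of 2 neighbours ≥ 1, goes locally extinct.
Round 3 — checking thresholds:
  copepods: 2 of 2 neighbours ≥ 2, goes locally extinct.
Round 4 — no new extinctions; cascade stops.

4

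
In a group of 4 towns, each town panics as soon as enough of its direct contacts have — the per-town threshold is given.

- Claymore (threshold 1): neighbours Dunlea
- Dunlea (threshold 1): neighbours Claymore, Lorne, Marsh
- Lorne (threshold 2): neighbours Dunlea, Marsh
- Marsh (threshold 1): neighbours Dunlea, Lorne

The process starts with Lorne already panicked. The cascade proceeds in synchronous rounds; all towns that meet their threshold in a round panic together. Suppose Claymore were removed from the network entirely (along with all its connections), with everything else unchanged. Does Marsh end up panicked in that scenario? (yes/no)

With Claymore removed:
Round 1 — Lorne panics (initial).
Round 2 — checking thresholds:
  Dunlea: 1 of 2 neighbours ≥ 1, panics.
  Marsh: 1 of 2 neighbours ≥ 1, panics.
Round 3 — no new panics; cascade stops.

yes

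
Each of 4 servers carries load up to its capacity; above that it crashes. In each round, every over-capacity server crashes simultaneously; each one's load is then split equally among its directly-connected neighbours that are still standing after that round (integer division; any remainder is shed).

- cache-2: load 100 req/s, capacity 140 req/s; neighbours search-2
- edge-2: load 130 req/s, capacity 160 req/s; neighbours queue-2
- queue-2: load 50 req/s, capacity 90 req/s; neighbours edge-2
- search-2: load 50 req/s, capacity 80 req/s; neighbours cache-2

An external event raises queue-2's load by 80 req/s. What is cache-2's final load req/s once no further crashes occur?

100

Round 1 — queue-2 at 130 > 90. queue-2 crashes.
  queue-2 sheds 130 req/s to edge-2: 130 each.
    edge-2: 130+130 = 260 > 160
Round 2 — edge-2 crashes.
  edge-2 sheds 260 req/s: no online neighbours, lost.
No further crashes.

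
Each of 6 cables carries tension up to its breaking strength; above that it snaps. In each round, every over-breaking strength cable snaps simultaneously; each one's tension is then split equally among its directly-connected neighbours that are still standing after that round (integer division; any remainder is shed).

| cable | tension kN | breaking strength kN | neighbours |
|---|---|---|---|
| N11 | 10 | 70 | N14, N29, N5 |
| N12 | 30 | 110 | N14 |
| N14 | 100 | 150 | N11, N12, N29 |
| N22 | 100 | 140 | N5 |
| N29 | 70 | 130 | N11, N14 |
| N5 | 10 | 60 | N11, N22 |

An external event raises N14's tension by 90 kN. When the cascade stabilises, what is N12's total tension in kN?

93

Round 1 — N14 at 190 > 150. N14 snaps.
  N14 sheds 190 kN to N11, N12, N29: 63 each (1 lost).
    N11: 10+63 = 73 > 70
    N12: 30+63 = 93 ≤ 110
    N29: 70+63 = 133 > 130
Round 2 — N11, N29 snap.
  N11 sheds 73 kN to N5: 73 each.
    N5: 10+73 = 83 > 60
  N29 sheds 133 kN: no online neighbours, lost.
Round 3 — N5 snaps.
  N5 sheds 83 kN to N22: 83 each.
    N22: 100+83 = 183 > 140
Round 4 — N22 snaps.
  N22 sheds 183 kN: no online neighbours, lost.
No further breaks.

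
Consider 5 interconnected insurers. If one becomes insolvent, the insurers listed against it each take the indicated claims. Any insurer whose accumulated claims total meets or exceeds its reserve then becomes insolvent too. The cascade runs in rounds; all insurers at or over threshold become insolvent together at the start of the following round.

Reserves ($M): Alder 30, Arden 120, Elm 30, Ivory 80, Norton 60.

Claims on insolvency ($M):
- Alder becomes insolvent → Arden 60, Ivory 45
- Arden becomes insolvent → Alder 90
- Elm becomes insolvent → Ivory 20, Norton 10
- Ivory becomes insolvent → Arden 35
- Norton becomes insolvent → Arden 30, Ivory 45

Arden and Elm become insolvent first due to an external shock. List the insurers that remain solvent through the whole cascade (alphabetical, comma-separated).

Round 1 — Arden, Elm become insolvent (initial).
  Alder: +90 → 90 ≥ 30
  Ivory: +20 → 20 < 80
  Norton: +10 → 10 < 60
Round 2 — Alder becomes insolvent.
  Ivory: +45 → 65 < 80
No further insolvencies.

Ivory, Norton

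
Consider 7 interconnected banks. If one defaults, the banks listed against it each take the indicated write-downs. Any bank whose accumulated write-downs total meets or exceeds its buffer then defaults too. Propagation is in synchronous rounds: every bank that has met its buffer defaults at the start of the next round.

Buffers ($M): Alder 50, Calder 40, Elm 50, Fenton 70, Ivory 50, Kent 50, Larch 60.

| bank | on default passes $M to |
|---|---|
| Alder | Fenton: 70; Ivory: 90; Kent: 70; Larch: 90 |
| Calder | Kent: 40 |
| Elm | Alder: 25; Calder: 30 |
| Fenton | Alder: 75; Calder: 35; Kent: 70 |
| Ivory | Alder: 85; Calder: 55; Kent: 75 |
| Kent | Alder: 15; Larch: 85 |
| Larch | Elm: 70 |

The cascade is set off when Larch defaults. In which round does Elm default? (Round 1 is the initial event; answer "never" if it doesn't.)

Round 1 — Larch defaults (initial).
  Elm: +70 → 70 ≥ 50
Round 2 — Elm defaults.
  Alder: +25 → 25 < 50
  Calder: +30 → 30 < 40
No further defaults.

2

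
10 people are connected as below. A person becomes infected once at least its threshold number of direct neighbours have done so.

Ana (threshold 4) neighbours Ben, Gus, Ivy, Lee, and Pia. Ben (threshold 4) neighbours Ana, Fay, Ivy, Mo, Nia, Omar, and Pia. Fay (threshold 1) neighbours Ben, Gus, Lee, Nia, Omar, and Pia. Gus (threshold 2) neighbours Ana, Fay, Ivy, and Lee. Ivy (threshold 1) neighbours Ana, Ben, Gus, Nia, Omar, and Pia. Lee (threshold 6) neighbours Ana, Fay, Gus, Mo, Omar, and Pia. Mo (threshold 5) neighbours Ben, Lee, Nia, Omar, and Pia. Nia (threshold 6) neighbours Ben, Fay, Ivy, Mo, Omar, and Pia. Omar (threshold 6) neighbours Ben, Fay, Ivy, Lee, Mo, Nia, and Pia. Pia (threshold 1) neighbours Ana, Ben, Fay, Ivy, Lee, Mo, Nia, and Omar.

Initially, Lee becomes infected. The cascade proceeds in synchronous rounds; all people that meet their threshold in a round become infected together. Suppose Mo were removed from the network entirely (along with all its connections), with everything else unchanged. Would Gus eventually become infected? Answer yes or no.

With Mo removed:
Round 1 — Lee becomes infected (initial).
Round 2 — checking thresholds:
  Ana: 1 of 5 neighbours < 4, below threshold.
  Fay: 1 of 6 neighbours ≥ 1, becomes infected.
  Gus: 1 of 4 neighbours < 2, below threshold.
  Omar: 1 of 6 neighbours < 6, below threshold.
  Pia: 1 of 7 neighbours ≥ 1, becomes infected.
Round 3 — checking thresholds:
  Ana: 2 of 5 neighbours < 4, below threshold.
  Ben: 2 of 6 neighbours < 4, below threshold.
  Gus: 2 of 4 neighbours ≥ 2, becomes infected.
  Ivy: 1 of 6 neighbours ≥ 1, becomes infected.
  Nia: 2 of 5 neighbours < 6, below threshold.
  Omar: 3 of 6 neighbours < 6, below threshold.
Round 4 — checking thresholds:
  Ana: 4 of 5 neighbours ≥ 4, becomes infected.
  Ben: 3 of 6 neighbours < 4, below threshold.
  Nia: 3 of 5 neighbours < 6, below threshold.
  Omar: 4 of 6 neighbours < 6, below threshold.
Round 5 — checking thresholds:
  Ben: 4 of 6 neighbours ≥ 4, becomes infected.
  Nia: 3 of 5 neighbours < 6, below threshold.
  Omar: 4 of 6 neighbours < 6, below threshold.
Round 6 — no new infections; cascade stops.

yes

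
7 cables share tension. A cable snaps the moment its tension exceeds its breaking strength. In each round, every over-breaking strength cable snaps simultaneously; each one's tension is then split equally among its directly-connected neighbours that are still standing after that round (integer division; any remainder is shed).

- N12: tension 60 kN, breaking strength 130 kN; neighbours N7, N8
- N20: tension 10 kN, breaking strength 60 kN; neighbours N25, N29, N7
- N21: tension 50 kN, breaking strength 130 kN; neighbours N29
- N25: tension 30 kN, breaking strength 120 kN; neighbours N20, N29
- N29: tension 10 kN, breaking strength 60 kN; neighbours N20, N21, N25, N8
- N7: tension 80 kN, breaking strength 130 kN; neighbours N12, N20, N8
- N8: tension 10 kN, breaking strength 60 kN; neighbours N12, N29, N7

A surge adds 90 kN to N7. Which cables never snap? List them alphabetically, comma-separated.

Round 1 — N7 at 170 > 130. N7 snaps.
  N7 sheds 170 kN to N12, N20, N8: 56 each (2 lost).
    N12: 60+56 = 116 ≤ 130
    N20: 10+56 = 66 > 60
    N8: 10+56 = 66 > 60
Round 2 — N20, N8 snap.
  N20 sheds 66 kN to N25, N29: 33 each.
    N25: 30+33 = 63 ≤ 120
    N29: 10+33 = 43 ≤ 60
  N8 sheds 66 kN to N12, N29: 33 each.
    N12: 116+33 = 149 > 130
    N29: 43+33 = 76 > 60
Round 3 — N12, N29 snap.
  N12 sheds 149 kN: no online neighbours, lost.
  N29 sheds 76 kN to N21, N25: 38 each.
    N21: 50+38 = 88 ≤ 130
    N25: 63+38 = 101 ≤ 120
No further breaks.

N21, N25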